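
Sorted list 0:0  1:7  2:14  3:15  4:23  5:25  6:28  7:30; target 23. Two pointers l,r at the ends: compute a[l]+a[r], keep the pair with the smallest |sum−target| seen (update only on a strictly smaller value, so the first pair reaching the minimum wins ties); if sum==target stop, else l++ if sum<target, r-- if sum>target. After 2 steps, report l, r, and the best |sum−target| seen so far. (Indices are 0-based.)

l=0 r=7: 0+30=30 d=7 *, r--
l=0 r=6: 0+28=28 d=5 *, r--

l=0, r=5, best |Δ|=5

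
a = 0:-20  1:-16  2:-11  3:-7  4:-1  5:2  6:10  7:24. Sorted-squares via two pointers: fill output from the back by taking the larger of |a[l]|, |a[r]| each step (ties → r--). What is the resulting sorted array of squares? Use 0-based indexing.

[1, 4, 49, 100, 121, 256, 400, 576]

[0,7] |-20|<=|24| out[7]=576 → r--
[0,6] |-20|>|10| out[6]=400 → l++
[1,6] |-16|>|10| out[5]=256 → l++
[2,6] |-11|>|10| out[4]=121 → l++
[3,6] |-7|<=|10| out[3]=100 → r--
[3,5] |-7|>|2| out[2]=49 → l++
[4,5] |-1|<=|2| out[1]=4 → r--
[4,4] |-1|<=|-1| out[0]=1 → r--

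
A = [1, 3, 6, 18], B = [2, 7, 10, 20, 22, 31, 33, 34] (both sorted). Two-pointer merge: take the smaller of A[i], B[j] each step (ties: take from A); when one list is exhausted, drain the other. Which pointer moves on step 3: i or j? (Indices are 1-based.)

i

i=1 j=1: A[i]=1<=B[j]=2 take 1, i++
i=2 j=1: A[i]=3>B[j]=2 take 2, j++
i=2 j=2: A[i]=3<=B[j]=7 take 3, i++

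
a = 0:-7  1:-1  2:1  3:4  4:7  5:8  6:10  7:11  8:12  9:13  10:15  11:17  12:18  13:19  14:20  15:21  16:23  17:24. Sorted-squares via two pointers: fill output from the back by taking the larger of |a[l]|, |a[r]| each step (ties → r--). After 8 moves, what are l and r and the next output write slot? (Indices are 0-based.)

[0,17] |-7|<=|24| out[17]=576 → r--
[0,16] |-7|<=|23| out[16]=529 → r--
[0,15] |-7|<=|21| out[15]=441 → r--
[0,14] |-7|<=|20| out[14]=400 → r--
[0,13] |-7|<=|19| out[13]=361 → r--
[0,12] |-7|<=|18| out[12]=324 → r--
[0,11] |-7|<=|17| out[11]=289 → r--
[0,10] |-7|<=|15| out[10]=225 → r--

l=0, r=9, next write slot=9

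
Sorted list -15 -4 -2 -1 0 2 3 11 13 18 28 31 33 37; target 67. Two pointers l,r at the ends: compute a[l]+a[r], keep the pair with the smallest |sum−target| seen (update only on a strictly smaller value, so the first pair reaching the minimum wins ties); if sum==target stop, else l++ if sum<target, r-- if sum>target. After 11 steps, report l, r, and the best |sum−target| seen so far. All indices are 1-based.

l=1 r=14: -15+37=22 d=45 *, l++
l=2 r=14: -4+37=33 d=34 *, l++
l=3 r=14: -2+37=35 d=32 *, l++
l=4 r=14: -1+37=36 d=31 *, l++
l=5 r=14: 0+37=37 d=30 *, l++
l=6 r=14: 2+37=39 d=28 *, l++
l=7 r=14: 3+37=40 d=27 *, l++
l=8 r=14: 11+37=48 d=19 *, l++
l=9 r=14: 13+37=50 d=17 *, l++
l=10 r=14: 18+37=55 d=12 *, l++
l=11 r=14: 28+37=65 d=2 *, l++

l=12, r=14, best |Δ|=2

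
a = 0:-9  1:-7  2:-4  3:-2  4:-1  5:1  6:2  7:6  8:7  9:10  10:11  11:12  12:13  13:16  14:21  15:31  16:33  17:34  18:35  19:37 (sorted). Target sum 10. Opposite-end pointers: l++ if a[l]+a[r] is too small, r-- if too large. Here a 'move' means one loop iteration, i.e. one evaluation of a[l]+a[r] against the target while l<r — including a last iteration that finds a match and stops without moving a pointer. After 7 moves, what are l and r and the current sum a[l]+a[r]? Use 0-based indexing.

l=1, r=13, sum=9

[0,19] -9+37=28 >10 → r--
[0,18] -9+35=26 >10 → r--
[0,17] -9+34=25 >10 → r--
[0,16] -9+33=24 >10 → r--
[0,15] -9+31=22 >10 → r--
[0,14] -9+21=12 >10 → r--
[0,13] -9+16=7 <10 → l++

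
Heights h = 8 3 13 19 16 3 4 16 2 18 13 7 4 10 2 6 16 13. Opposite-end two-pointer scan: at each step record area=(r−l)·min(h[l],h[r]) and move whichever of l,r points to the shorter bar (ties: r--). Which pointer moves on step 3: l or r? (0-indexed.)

l=0 r=17: min(8,13)*17=136 best=136 *, l++
l=1 r=17: min(3,13)*16=48 best=136, l++
l=2 r=17: min(13,13)*15=195 best=195 *, r--

r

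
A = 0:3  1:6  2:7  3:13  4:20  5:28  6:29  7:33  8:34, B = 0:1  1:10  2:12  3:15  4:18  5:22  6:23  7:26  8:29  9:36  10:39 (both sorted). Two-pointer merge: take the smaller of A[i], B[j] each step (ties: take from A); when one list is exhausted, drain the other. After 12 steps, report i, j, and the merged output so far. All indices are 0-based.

i=0 j=0: A[i]=3>B[j]=1 take 1, j++
i=0 j=1: A[i]=3<=B[j]=10 take 3, i++
i=1 j=1: A[i]=6<=B[j]=10 take 6, i++
i=2 j=1: A[i]=7<=B[j]=10 take 7, i++
i=3 j=1: A[i]=13>B[j]=10 take 10, j++
i=3 j=2: A[i]=13>B[j]=12 take 12, j++
i=3 j=3: A[i]=13<=B[j]=15 take 13, i++
i=4 j=3: A[i]=20>B[j]=15 take 15, j++
i=4 j=4: A[i]=20>B[j]=18 take 18, j++
i=4 j=5: A[i]=20<=B[j]=22 take 20, i++
i=5 j=5: A[i]=28>B[j]=22 take 22, j++
i=5 j=6: A[i]=28>B[j]=23 take 23, j++

i=5, j=7, merged so far=[1, 3, 6, 7, 10, 12, 13, 15, 18, 20, 22, 23]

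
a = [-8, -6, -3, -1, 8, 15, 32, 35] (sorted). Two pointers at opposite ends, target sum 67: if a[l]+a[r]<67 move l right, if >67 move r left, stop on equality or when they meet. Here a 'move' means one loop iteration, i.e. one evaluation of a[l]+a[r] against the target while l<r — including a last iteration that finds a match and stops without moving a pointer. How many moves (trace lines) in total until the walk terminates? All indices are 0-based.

7 moves

[0,7] -8+35=27 <67 → l++
[1,7] -6+35=29 <67 → l++
[2,7] -3+35=32 <67 → l++
[3,7] -1+35=34 <67 → l++
[4,7] 8+35=43 <67 → l++
[5,7] 15+35=50 <67 → l++
[6,7] 32+35=67 → found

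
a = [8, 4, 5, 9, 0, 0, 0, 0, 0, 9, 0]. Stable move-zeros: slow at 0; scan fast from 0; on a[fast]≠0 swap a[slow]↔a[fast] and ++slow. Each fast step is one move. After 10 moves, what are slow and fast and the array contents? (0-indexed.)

slow=0 fast=0: a[fast]=8≠0 swap→a[0]=8, slow++,fast++
slow=1 fast=1: a[fast]=4≠0 swap→a[1]=4, slow++,fast++
slow=2 fast=2: a[fast]=5≠0 swap→a[2]=5, slow++,fast++
slow=3 fast=3: a[fast]=9≠0 swap→a[3]=9, slow++,fast++
slow=4 fast=4: a[fast]=0, fast++
slow=4 fast=5: a[fast]=0, fast++
slow=4 fast=6: a[fast]=0, fast++
slow=4 fast=7: a[fast]=0, fast++
slow=4 fast=8: a[fast]=0, fast++
slow=4 fast=9: a[fast]=9≠0 swap→a[4]=9, slow++,fast++

slow=5, fast=10, a=[8, 4, 5, 9, 9, 0, 0, 0, 0, 0, 0]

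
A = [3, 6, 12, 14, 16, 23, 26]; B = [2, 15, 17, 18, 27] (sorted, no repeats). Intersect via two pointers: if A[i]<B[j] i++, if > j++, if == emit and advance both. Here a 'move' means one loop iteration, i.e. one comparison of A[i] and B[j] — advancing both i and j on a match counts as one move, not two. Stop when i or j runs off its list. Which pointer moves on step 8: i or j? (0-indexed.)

j

[i=0,j=0] 3>2 → j++
[i=0,j=1] 3<15 → i++
[i=1,j=1] 6<15 → i++
[i=2,j=1] 12<15 → i++
[i=3,j=1] 14<15 → i++
[i=4,j=1] 16>15 → j++
[i=4,j=2] 16<17 → i++
[i=5,j=2] 23>17 → j++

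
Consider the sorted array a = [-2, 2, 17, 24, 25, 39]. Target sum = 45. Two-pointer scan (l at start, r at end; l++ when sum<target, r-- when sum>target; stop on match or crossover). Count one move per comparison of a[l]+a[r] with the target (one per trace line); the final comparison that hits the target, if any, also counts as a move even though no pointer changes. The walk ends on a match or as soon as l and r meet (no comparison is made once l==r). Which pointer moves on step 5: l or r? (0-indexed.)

r

l=0 r=5: -2+39=37 <45, l++
l=1 r=5: 2+39=41 <45, l++
l=2 r=5: 17+39=56 >45, r--
l=2 r=4: 17+25=42 <45, l++
l=3 r=4: 24+25=49 >45, r--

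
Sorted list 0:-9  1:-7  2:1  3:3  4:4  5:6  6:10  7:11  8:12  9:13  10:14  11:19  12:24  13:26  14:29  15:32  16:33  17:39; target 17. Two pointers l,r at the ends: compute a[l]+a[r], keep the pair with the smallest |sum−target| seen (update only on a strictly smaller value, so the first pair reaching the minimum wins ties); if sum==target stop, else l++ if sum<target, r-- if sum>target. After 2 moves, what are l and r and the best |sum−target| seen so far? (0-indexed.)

[0,17] -9+39=30 d=13 * → r--
[0,16] -9+33=24 d=7 * → r--

l=0, r=15, best |Δ|=7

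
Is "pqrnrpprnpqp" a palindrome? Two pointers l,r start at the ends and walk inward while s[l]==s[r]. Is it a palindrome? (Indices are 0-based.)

not a palindrome (mismatch at 2,9)

l=0 r=11: 'p'=='p', l++,r--
l=1 r=10: 'q'=='q', l++,r--
l=2 r=9: 'r'!='p', stop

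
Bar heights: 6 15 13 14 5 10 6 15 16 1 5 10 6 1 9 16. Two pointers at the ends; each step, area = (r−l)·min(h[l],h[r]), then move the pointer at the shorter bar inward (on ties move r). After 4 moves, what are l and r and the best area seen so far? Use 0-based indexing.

[0,15] min(6,16)*15=90 best=90 * → l++
[1,15] min(15,16)*14=210 best=210 * → l++
[2,15] min(13,16)*13=169 best=210 → l++
[3,15] min(14,16)*12=168 best=210 → l++

l=4, r=15, best area=210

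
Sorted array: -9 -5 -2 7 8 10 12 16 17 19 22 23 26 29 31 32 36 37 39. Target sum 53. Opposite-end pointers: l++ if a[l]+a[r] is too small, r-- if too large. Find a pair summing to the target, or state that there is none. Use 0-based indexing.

[0,18] -9+39=30 <53 → l++
[1,18] -5+39=34 <53 → l++
[2,18] -2+39=37 <53 → l++
[3,18] 7+39=46 <53 → l++
[4,18] 8+39=47 <53 → l++
[5,18] 10+39=49 <53 → l++
[6,18] 12+39=51 <53 → l++
[7,18] 16+39=55 >53 → r--
[7,17] 16+37=53 → found

(16, 37)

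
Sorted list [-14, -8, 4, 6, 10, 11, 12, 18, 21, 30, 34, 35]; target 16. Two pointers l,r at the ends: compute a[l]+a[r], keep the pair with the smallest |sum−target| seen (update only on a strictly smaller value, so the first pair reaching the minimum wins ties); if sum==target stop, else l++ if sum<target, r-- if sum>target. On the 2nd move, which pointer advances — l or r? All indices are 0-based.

r

l=0 r=11: -14+35=21 d=5 *, r--
l=0 r=10: -14+34=20 d=4 *, r--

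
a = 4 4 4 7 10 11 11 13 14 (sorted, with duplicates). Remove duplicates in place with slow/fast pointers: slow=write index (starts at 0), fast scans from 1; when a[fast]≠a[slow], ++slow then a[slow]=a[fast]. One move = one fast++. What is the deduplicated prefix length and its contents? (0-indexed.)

slow=0 fast=1: a[fast]=4=a[slow] dup, fast++
slow=0 fast=2: a[fast]=4=a[slow] dup, fast++
slow=0 fast=3: a[fast]=7≠a[slow]=4 write a[1]=7, slow++,fast++
slow=1 fast=4: a[fast]=10≠a[slow]=7 write a[2]=10, slow++,fast++
slow=2 fast=5: a[fast]=11≠a[slow]=10 write a[3]=11, slow++,fast++
slow=3 fast=6: a[fast]=11=a[slow] dup, fast++
slow=3 fast=7: a[fast]=13≠a[slow]=11 write a[4]=13, slow++,fast++
slow=4 fast=8: a[fast]=14≠a[slow]=13 write a[5]=14, slow++,fast++

length 6; prefix = [4, 7, 10, 11, 13, 14]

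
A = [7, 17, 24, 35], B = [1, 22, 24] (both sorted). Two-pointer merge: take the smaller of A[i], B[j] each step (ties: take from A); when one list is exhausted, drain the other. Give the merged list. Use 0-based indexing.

i=0 j=0: A[i]=7>B[j]=1 take 1, j++
i=0 j=1: A[i]=7<=B[j]=22 take 7, i++
i=1 j=1: A[i]=17<=B[j]=22 take 17, i++
i=2 j=1: A[i]=24>B[j]=22 take 22, j++
i=2 j=2: A[i]=24<=B[j]=24 take 24, i++
i=3 j=2: A[i]=35>B[j]=24 take 24, j++
i=3 j=3: B done, take A[i]=35, i++

[1, 7, 17, 22, 24, 24, 35]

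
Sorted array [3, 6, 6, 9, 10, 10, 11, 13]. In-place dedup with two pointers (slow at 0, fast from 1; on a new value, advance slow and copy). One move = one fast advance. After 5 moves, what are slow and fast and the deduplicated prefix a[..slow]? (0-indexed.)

slow=3, fast=6, prefix=[3, 6, 9, 10]

slow=0 fast=1: a[fast]=6≠a[slow]=3 write a[1]=6, slow++,fast++
slow=1 fast=2: a[fast]=6=a[slow] dup, fast++
slow=1 fast=3: a[fast]=9≠a[slow]=6 write a[2]=9, slow++,fast++
slow=2 fast=4: a[fast]=10≠a[slow]=9 write a[3]=10, slow++,fast++
slow=3 fast=5: a[fast]=10=a[slow] dup, fast++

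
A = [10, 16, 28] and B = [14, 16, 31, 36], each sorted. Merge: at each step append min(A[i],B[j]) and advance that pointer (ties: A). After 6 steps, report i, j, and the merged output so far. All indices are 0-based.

i=3, j=3, merged so far=[10, 14, 16, 16, 28, 31]

i=0 j=0: A[i]=10<=B[j]=14 take 10, i++
i=1 j=0: A[i]=16>B[j]=14 take 14, j++
i=1 j=1: A[i]=16<=B[j]=16 take 16, i++
i=2 j=1: A[i]=28>B[j]=16 take 16, j++
i=2 j=2: A[i]=28<=B[j]=31 take 28, i++
i=3 j=2: A done, take B[j]=31, j++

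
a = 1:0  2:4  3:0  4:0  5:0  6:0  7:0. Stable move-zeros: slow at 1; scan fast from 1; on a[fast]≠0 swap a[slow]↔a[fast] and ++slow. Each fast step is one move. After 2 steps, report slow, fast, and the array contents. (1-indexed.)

slow=2, fast=3, a=[4, 0, 0, 0, 0, 0, 0]

slow=1 fast=1: a[fast]=0, fast++
slow=1 fast=2: a[fast]=4≠0 swap→a[1]=4, slow++,fast++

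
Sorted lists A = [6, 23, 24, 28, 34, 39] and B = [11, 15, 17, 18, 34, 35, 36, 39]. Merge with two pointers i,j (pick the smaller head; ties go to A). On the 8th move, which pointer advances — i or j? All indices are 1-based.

i

[i=1,j=1] A[i]=6<=B[j]=11 take 6 → i++
[i=2,j=1] A[i]=23>B[j]=11 take 11 → j++
[i=2,j=2] A[i]=23>B[j]=15 take 15 → j++
[i=2,j=3] A[i]=23>B[j]=17 take 17 → j++
[i=2,j=4] A[i]=23>B[j]=18 take 18 → j++
[i=2,j=5] A[i]=23<=B[j]=34 take 23 → i++
[i=3,j=5] A[i]=24<=B[j]=34 take 24 → i++
[i=4,j=5] A[i]=28<=B[j]=34 take 28 → i++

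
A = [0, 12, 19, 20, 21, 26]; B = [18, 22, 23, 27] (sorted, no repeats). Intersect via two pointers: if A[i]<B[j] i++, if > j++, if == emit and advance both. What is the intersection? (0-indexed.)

i=0 j=0: 0<18, i++
i=1 j=0: 12<18, i++
i=2 j=0: 19>18, j++
i=2 j=1: 19<22, i++
i=3 j=1: 20<22, i++
i=4 j=1: 21<22, i++
i=5 j=1: 26>22, j++
i=5 j=2: 26>23, j++
i=5 j=3: 26<27, i++

intersection = []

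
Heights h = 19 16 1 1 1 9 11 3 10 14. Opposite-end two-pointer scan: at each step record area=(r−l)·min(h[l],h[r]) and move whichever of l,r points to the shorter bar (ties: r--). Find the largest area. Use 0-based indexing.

max area = 126

[0,9] min(19,14)*9=126 best=126 * → r--
[0,8] min(19,10)*8=80 best=126 → r--
[0,7] min(19,3)*7=21 best=126 → r--
[0,6] min(19,11)*6=66 best=126 → r--
[0,5] min(19,9)*5=45 best=126 → r--
[0,4] min(19,1)*4=4 best=126 → r--
[0,3] min(19,1)*3=3 best=126 → r--
[0,2] min(19,1)*2=2 best=126 → r--
[0,1] min(19,16)*1=16 best=126 → r--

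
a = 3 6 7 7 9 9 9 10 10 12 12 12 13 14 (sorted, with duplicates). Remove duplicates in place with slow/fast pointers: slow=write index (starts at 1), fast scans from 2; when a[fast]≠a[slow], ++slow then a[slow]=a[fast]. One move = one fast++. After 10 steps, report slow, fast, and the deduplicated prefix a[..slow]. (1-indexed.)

(s=1,f=2) a[fast]=6≠a[slow]=3 write a[2]=6 → slow++,fast++
(s=2,f=3) a[fast]=7≠a[slow]=6 write a[3]=7 → slow++,fast++
(s=3,f=4) a[fast]=7=a[slow] dup → fast++
(s=3,f=5) a[fast]=9≠a[slow]=7 write a[4]=9 → slow++,fast++
(s=4,f=6) a[fast]=9=a[slow] dup → fast++
(s=4,f=7) a[fast]=9=a[slow] dup → fast++
(s=4,f=8) a[fast]=10≠a[slow]=9 write a[5]=10 → slow++,fast++
(s=5,f=9) a[fast]=10=a[slow] dup → fast++
(s=5,f=10) a[fast]=12≠a[slow]=10 write a[6]=12 → slow++,fast++
(s=6,f=11) a[fast]=12=a[slow] dup → fast++

slow=6, fast=12, prefix=[3, 6, 7, 9, 10, 12]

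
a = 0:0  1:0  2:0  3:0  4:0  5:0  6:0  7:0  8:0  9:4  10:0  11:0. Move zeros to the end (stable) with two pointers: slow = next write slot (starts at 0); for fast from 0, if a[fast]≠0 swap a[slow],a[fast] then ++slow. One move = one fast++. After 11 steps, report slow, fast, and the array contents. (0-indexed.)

(s=0,f=0) a[fast]=0 → fast++
(s=0,f=1) a[fast]=0 → fast++
(s=0,f=2) a[fast]=0 → fast++
(s=0,f=3) a[fast]=0 → fast++
(s=0,f=4) a[fast]=0 → fast++
(s=0,f=5) a[fast]=0 → fast++
(s=0,f=6) a[fast]=0 → fast++
(s=0,f=7) a[fast]=0 → fast++
(s=0,f=8) a[fast]=0 → fast++
(s=0,f=9) a[fast]=4≠0 swap→a[0]=4 → slow++,fast++
(s=1,f=10) a[fast]=0 → fast++

slow=1, fast=11, a=[4, 0, 0, 0, 0, 0, 0, 0, 0, 0, 0, 0]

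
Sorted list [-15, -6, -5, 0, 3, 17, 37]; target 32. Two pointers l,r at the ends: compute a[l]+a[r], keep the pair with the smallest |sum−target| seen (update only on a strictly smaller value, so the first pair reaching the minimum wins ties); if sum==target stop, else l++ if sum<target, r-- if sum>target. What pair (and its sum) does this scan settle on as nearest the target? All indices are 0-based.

pair (-5, 37) with sum 32 (|Δ|=0)

[0,6] -15+37=22 d=10 * → l++
[1,6] -6+37=31 d=1 * → l++
[2,6] -5+37=32 d=0 * → stop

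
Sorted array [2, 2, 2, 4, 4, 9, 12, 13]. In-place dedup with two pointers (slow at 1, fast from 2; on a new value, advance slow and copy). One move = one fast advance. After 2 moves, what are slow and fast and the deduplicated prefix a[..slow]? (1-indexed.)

slow=1, fast=4, prefix=[2]

(s=1,f=2) a[fast]=2=a[slow] dup → fast++
(s=1,f=3) a[fast]=2=a[slow] dup → fast++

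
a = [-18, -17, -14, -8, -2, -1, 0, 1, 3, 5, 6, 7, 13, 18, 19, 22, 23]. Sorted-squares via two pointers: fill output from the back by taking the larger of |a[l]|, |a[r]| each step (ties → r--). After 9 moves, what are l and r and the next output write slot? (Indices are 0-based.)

[0,16] |-18|<=|23| out[16]=529 → r--
[0,15] |-18|<=|22| out[15]=484 → r--
[0,14] |-18|<=|19| out[14]=361 → r--
[0,13] |-18|<=|18| out[13]=324 → r--
[0,12] |-18|>|13| out[12]=324 → l++
[1,12] |-17|>|13| out[11]=289 → l++
[2,12] |-14|>|13| out[10]=196 → l++
[3,12] |-8|<=|13| out[9]=169 → r--
[3,11] |-8|>|7| out[8]=64 → l++

l=4, r=11, next write slot=7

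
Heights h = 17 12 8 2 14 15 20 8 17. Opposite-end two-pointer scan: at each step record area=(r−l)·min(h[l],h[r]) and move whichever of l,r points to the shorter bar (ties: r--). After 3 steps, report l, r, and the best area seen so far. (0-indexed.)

l=1, r=6, best area=136

l=0 r=8: min(17,17)*8=136 best=136 *, r--
l=0 r=7: min(17,8)*7=56 best=136, r--
l=0 r=6: min(17,20)*6=102 best=136, l++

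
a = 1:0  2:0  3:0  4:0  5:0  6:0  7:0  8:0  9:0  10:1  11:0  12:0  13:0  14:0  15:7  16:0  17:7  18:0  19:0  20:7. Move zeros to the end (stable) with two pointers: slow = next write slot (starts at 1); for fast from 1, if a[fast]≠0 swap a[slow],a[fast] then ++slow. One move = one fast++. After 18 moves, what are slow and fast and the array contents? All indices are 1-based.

(s=1,f=1) a[fast]=0 → fast++
(s=1,f=2) a[fast]=0 → fast++
(s=1,f=3) a[fast]=0 → fast++
(s=1,f=4) a[fast]=0 → fast++
(s=1,f=5) a[fast]=0 → fast++
(s=1,f=6) a[fast]=0 → fast++
(s=1,f=7) a[fast]=0 → fast++
(s=1,f=8) a[fast]=0 → fast++
(s=1,f=9) a[fast]=0 → fast++
(s=1,f=10) a[fast]=1≠0 swap→a[1]=1 → slow++,fast++
(s=2,f=11) a[fast]=0 → fast++
(s=2,f=12) a[fast]=0 → fast++
(s=2,f=13) a[fast]=0 → fast++
(s=2,f=14) a[fast]=0 → fast++
(s=2,f=15) a[fast]=7≠0 swap→a[2]=7 → slow++,fast++
(s=3,f=16) a[fast]=0 → fast++
(s=3,f=17) a[fast]=7≠0 swap→a[3]=7 → slow++,fast++
(s=4,f=18) a[fast]=0 → fast++

slow=4, fast=19, a=[1, 7, 7, 0, 0, 0, 0, 0, 0, 0, 0, 0, 0, 0, 0, 0, 0, 0, 0, 7]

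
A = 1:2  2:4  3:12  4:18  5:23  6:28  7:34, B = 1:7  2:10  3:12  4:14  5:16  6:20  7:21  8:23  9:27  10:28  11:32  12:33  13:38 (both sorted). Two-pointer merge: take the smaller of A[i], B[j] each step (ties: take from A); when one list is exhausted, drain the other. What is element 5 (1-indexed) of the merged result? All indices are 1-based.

i=1 j=1: A[i]=2<=B[j]=7 take 2, i++
i=2 j=1: A[i]=4<=B[j]=7 take 4, i++
i=3 j=1: A[i]=12>B[j]=7 take 7, j++
i=3 j=2: A[i]=12>B[j]=10 take 10, j++
i=3 j=3: A[i]=12<=B[j]=12 take 12, i++
i=4 j=3: A[i]=18>B[j]=12 take 12, j++
i=4 j=4: A[i]=18>B[j]=14 take 14, j++
i=4 j=5: A[i]=18>B[j]=16 take 16, j++
i=4 j=6: A[i]=18<=B[j]=20 take 18, i++
i=5 j=6: A[i]=23>B[j]=20 take 20, j++
i=5 j=7: A[i]=23>B[j]=21 take 21, j++
i=5 j=8: A[i]=23<=B[j]=23 take 23, i++
i=6 j=8: A[i]=28>B[j]=23 take 23, j++
i=6 j=9: A[i]=28>B[j]=27 take 27, j++
i=6 j=10: A[i]=28<=B[j]=28 take 28, i++
i=7 j=10: A[i]=34>B[j]=28 take 28, j++
i=7 j=11: A[i]=34>B[j]=32 take 32, j++
i=7 j=12: A[i]=34>B[j]=33 take 33, j++
i=7 j=13: A[i]=34<=B[j]=38 take 34, i++
i=8 j=13: A done, take B[j]=38, j++

merged[5] = 12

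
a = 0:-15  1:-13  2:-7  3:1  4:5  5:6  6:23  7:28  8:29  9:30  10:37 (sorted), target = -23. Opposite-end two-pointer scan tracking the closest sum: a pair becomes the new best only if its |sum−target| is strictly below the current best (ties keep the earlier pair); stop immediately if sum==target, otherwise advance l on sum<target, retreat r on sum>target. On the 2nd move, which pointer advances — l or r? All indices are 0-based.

[0,10] -15+37=22 d=45 * → r--
[0,9] -15+30=15 d=38 * → r--

r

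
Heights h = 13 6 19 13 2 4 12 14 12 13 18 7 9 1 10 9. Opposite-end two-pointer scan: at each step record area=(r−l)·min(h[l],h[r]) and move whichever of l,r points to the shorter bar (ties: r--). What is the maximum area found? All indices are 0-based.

[0,15] min(13,9)*15=135 best=135 * → r--
[0,14] min(13,10)*14=140 best=140 * → r--
[0,13] min(13,1)*13=13 best=140 → r--
[0,12] min(13,9)*12=108 best=140 → r--
[0,11] min(13,7)*11=77 best=140 → r--
[0,10] min(13,18)*10=130 best=140 → l++
[1,10] min(6,18)*9=54 best=140 → l++
[2,10] min(19,18)*8=144 best=144 * → r--
[2,9] min(19,13)*7=91 best=144 → r--
[2,8] min(19,12)*6=72 best=144 → r--
[2,7] min(19,14)*5=70 best=144 → r--
[2,6] min(19,12)*4=48 best=144 → r--
[2,5] min(19,4)*3=12 best=144 → r--
[2,4] min(19,2)*2=4 best=144 → r--
[2,3] min(19,13)*1=13 best=144 → r--

max area = 144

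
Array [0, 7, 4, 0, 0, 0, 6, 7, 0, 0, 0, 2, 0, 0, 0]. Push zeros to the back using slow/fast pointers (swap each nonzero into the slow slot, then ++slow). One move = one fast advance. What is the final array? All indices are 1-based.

[7, 4, 6, 7, 2, 0, 0, 0, 0, 0, 0, 0, 0, 0, 0]

(s=1,f=1) a[fast]=0 → fast++
(s=1,f=2) a[fast]=7≠0 swap→a[1]=7 → slow++,fast++
(s=2,f=3) a[fast]=4≠0 swap→a[2]=4 → slow++,fast++
(s=3,f=4) a[fast]=0 → fast++
(s=3,f=5) a[fast]=0 → fast++
(s=3,f=6) a[fast]=0 → fast++
(s=3,f=7) a[fast]=6≠0 swap→a[3]=6 → slow++,fast++
(s=4,f=8) a[fast]=7≠0 swap→a[4]=7 → slow++,fast++
(s=5,f=9) a[fast]=0 → fast++
(s=5,f=10) a[fast]=0 → fast++
(s=5,f=11) a[fast]=0 → fast++
(s=5,f=12) a[fast]=2≠0 swap→a[5]=2 → slow++,fast++
(s=6,f=13) a[fast]=0 → fast++
(s=6,f=14) a[fast]=0 → fast++
(s=6,f=15) a[fast]=0 → fast++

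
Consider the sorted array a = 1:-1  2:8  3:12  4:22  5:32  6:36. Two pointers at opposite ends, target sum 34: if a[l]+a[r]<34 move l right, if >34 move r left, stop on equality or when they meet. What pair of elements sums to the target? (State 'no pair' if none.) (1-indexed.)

(12, 22)

l=1 r=6: -1+36=35 >34, r--
l=1 r=5: -1+32=31 <34, l++
l=2 r=5: 8+32=40 >34, r--
l=2 r=4: 8+22=30 <34, l++
l=3 r=4: 12+22=34, found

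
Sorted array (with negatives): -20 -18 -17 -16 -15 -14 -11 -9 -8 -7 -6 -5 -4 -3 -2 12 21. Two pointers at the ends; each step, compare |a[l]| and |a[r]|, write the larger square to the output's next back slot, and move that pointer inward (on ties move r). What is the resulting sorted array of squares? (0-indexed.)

[0,16] |-20|<=|21| out[16]=441 → r--
[0,15] |-20|>|12| out[15]=400 → l++
[1,15] |-18|>|12| out[14]=324 → l++
[2,15] |-17|>|12| out[13]=289 → l++
[3,15] |-16|>|12| out[12]=256 → l++
[4,15] |-15|>|12| out[11]=225 → l++
[5,15] |-14|>|12| out[10]=196 → l++
[6,15] |-11|<=|12| out[9]=144 → r--
[6,14] |-11|>|-2| out[8]=121 → l++
[7,14] |-9|>|-2| out[7]=81 → l++
[8,14] |-8|>|-2| out[6]=64 → l++
[9,14] |-7|>|-2| out[5]=49 → l++
[10,14] |-6|>|-2| out[4]=36 → l++
[11,14] |-5|>|-2| out[3]=25 → l++
[12,14] |-4|>|-2| out[2]=16 → l++
[13,14] |-3|>|-2| out[1]=9 → l++
[14,14] |-2|<=|-2| out[0]=4 → r--

[4, 9, 16, 25, 36, 49, 64, 81, 121, 144, 196, 225, 256, 289, 324, 400, 441]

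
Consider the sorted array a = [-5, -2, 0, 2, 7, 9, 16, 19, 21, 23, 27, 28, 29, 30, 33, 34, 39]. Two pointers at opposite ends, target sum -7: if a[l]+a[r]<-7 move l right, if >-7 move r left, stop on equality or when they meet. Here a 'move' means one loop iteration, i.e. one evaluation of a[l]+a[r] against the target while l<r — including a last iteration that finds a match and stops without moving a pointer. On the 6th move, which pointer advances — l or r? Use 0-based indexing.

r

[0,16] -5+39=34 >-7 → r--
[0,15] -5+34=29 >-7 → r--
[0,14] -5+33=28 >-7 → r--
[0,13] -5+30=25 >-7 → r--
[0,12] -5+29=24 >-7 → r--
[0,11] -5+28=23 >-7 → r--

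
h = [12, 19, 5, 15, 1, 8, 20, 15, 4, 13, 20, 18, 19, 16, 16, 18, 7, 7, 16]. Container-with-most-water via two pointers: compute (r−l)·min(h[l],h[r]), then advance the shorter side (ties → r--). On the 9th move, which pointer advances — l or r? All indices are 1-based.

r

[1,19] min(12,16)*18=216 best=216 * → l++
[2,19] min(19,16)*17=272 best=272 * → r--
[2,18] min(19,7)*16=112 best=272 → r--
[2,17] min(19,7)*15=105 best=272 → r--
[2,16] min(19,18)*14=252 best=272 → r--
[2,15] min(19,16)*13=208 best=272 → r--
[2,14] min(19,16)*12=192 best=272 → r--
[2,13] min(19,19)*11=209 best=272 → r--
[2,12] min(19,18)*10=180 best=272 → r--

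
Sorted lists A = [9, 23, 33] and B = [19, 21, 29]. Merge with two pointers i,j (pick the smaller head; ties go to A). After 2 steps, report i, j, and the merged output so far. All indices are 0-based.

i=1, j=1, merged so far=[9, 19]

[i=0,j=0] A[i]=9<=B[j]=19 take 9 → i++
[i=1,j=0] A[i]=23>B[j]=19 take 19 → j++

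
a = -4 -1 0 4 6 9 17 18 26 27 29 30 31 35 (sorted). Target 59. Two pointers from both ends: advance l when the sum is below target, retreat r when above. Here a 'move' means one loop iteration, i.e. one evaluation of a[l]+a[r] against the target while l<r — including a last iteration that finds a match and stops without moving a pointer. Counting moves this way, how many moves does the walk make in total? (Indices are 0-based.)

13 moves

l=0 r=13: -4+35=31 <59, l++
l=1 r=13: -1+35=34 <59, l++
l=2 r=13: 0+35=35 <59, l++
l=3 r=13: 4+35=39 <59, l++
l=4 r=13: 6+35=41 <59, l++
l=5 r=13: 9+35=44 <59, l++
l=6 r=13: 17+35=52 <59, l++
l=7 r=13: 18+35=53 <59, l++
l=8 r=13: 26+35=61 >59, r--
l=8 r=12: 26+31=57 <59, l++
l=9 r=12: 27+31=58 <59, l++
l=10 r=12: 29+31=60 >59, r--
l=10 r=11: 29+30=59, found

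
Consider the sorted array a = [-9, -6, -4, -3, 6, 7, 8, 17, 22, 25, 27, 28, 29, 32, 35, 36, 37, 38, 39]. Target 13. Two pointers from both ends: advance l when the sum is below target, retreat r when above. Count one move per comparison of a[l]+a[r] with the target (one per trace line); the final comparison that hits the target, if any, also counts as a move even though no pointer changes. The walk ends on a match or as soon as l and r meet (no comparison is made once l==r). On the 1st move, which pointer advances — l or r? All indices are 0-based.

r

[0,18] -9+39=30 >13 → r--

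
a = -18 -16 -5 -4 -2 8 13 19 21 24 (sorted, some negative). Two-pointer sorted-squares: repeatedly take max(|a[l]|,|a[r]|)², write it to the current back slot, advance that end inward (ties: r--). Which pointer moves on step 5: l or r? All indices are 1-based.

l

l=1 r=10: |-18|<=|24| out[10]=576, r--
l=1 r=9: |-18|<=|21| out[9]=441, r--
l=1 r=8: |-18|<=|19| out[8]=361, r--
l=1 r=7: |-18|>|13| out[7]=324, l++
l=2 r=7: |-16|>|13| out[6]=256, l++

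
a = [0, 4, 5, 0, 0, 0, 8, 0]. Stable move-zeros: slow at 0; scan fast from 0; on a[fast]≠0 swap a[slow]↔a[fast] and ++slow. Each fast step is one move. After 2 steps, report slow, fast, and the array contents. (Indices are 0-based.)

slow=1, fast=2, a=[4, 0, 5, 0, 0, 0, 8, 0]

(s=0,f=0) a[fast]=0 → fast++
(s=0,f=1) a[fast]=4≠0 swap→a[0]=4 → slow++,fast++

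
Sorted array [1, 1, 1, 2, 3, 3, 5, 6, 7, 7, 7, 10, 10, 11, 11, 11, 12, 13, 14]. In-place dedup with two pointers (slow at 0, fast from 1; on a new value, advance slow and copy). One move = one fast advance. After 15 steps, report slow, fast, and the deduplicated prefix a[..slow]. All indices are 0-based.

slow=7, fast=16, prefix=[1, 2, 3, 5, 6, 7, 10, 11]

(s=0,f=1) a[fast]=1=a[slow] dup → fast++
(s=0,f=2) a[fast]=1=a[slow] dup → fast++
(s=0,f=3) a[fast]=2≠a[slow]=1 write a[1]=2 → slow++,fast++
(s=1,f=4) a[fast]=3≠a[slow]=2 write a[2]=3 → slow++,fast++
(s=2,f=5) a[fast]=3=a[slow] dup → fast++
(s=2,f=6) a[fast]=5≠a[slow]=3 write a[3]=5 → slow++,fast++
(s=3,f=7) a[fast]=6≠a[slow]=5 write a[4]=6 → slow++,fast++
(s=4,f=8) a[fast]=7≠a[slow]=6 write a[5]=7 → slow++,fast++
(s=5,f=9) a[fast]=7=a[slow] dup → fast++
(s=5,f=10) a[fast]=7=a[slow] dup → fast++
(s=5,f=11) a[fast]=10≠a[slow]=7 write a[6]=10 → slow++,fast++
(s=6,f=12) a[fast]=10=a[slow] dup → fast++
(s=6,f=13) a[fast]=11≠a[slow]=10 write a[7]=11 → slow++,fast++
(s=7,f=14) a[fast]=11=a[slow] dup → fast++
(s=7,f=15) a[fast]=11=a[slow] dup → fast++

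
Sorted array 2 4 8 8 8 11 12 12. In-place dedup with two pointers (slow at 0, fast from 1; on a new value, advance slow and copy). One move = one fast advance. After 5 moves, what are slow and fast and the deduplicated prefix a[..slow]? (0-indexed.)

slow=3, fast=6, prefix=[2, 4, 8, 11]

(s=0,f=1) a[fast]=4≠a[slow]=2 write a[1]=4 → slow++,fast++
(s=1,f=2) a[fast]=8≠a[slow]=4 write a[2]=8 → slow++,fast++
(s=2,f=3) a[fast]=8=a[slow] dup → fast++
(s=2,f=4) a[fast]=8=a[slow] dup → fast++
(s=2,f=5) a[fast]=11≠a[slow]=8 write a[3]=11 → slow++,fast++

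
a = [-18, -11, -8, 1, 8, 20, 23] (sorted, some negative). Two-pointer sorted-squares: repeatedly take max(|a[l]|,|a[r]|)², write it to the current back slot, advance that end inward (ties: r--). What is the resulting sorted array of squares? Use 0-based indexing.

l=0 r=6: |-18|<=|23| out[6]=529, r--
l=0 r=5: |-18|<=|20| out[5]=400, r--
l=0 r=4: |-18|>|8| out[4]=324, l++
l=1 r=4: |-11|>|8| out[3]=121, l++
l=2 r=4: |-8|<=|8| out[2]=64, r--
l=2 r=3: |-8|>|1| out[1]=64, l++
l=3 r=3: |1|<=|1| out[0]=1, r--

[1, 64, 64, 121, 324, 400, 529]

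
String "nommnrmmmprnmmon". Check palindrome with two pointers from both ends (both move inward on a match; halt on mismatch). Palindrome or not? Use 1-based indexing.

l=1 r=16: 'n'=='n', l++,r--
l=2 r=15: 'o'=='o', l++,r--
l=3 r=14: 'm'=='m', l++,r--
l=4 r=13: 'm'=='m', l++,r--
l=5 r=12: 'n'=='n', l++,r--
l=6 r=11: 'r'=='r', l++,r--
l=7 r=10: 'm'!='p', stop

not a palindrome (mismatch at 7,10)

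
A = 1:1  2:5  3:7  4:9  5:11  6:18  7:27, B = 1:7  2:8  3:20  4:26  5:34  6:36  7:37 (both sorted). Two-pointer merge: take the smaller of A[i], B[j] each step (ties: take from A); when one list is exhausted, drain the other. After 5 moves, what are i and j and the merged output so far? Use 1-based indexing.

i=4, j=3, merged so far=[1, 5, 7, 7, 8]

i=1 j=1: A[i]=1<=B[j]=7 take 1, i++
i=2 j=1: A[i]=5<=B[j]=7 take 5, i++
i=3 j=1: A[i]=7<=B[j]=7 take 7, i++
i=4 j=1: A[i]=9>B[j]=7 take 7, j++
i=4 j=2: A[i]=9>B[j]=8 take 8, j++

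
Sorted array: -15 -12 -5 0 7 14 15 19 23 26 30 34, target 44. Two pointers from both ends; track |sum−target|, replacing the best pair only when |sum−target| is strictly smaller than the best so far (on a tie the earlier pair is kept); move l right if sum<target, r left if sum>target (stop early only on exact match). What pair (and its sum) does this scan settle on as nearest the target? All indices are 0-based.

pair (14, 30) with sum 44 (|Δ|=0)

[0,11] -15+34=19 d=25 * → l++
[1,11] -12+34=22 d=22 * → l++
[2,11] -5+34=29 d=15 * → l++
[3,11] 0+34=34 d=10 * → l++
[4,11] 7+34=41 d=3 * → l++
[5,11] 14+34=48 d=4 → r--
[5,10] 14+30=44 d=0 * → stop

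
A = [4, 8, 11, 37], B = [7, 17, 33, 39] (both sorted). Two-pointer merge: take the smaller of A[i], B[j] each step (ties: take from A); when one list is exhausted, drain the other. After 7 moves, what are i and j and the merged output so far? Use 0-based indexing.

[i=0,j=0] A[i]=4<=B[j]=7 take 4 → i++
[i=1,j=0] A[i]=8>B[j]=7 take 7 → j++
[i=1,j=1] A[i]=8<=B[j]=17 take 8 → i++
[i=2,j=1] A[i]=11<=B[j]=17 take 11 → i++
[i=3,j=1] A[i]=37>B[j]=17 take 17 → j++
[i=3,j=2] A[i]=37>B[j]=33 take 33 → j++
[i=3,j=3] A[i]=37<=B[j]=39 take 37 → i++

i=4, j=3, merged so far=[4, 7, 8, 11, 17, 33, 37]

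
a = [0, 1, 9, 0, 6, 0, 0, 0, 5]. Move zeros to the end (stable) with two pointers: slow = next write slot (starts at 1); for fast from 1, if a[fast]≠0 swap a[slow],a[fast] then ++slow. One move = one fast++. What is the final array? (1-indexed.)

(s=1,f=1) a[fast]=0 → fast++
(s=1,f=2) a[fast]=1≠0 swap→a[1]=1 → slow++,fast++
(s=2,f=3) a[fast]=9≠0 swap→a[2]=9 → slow++,fast++
(s=3,f=4) a[fast]=0 → fast++
(s=3,f=5) a[fast]=6≠0 swap→a[3]=6 → slow++,fast++
(s=4,f=6) a[fast]=0 → fast++
(s=4,f=7) a[fast]=0 → fast++
(s=4,f=8) a[fast]=0 → fast++
(s=4,f=9) a[fast]=5≠0 swap→a[4]=5 → slow++,fast++

[1, 9, 6, 5, 0, 0, 0, 0, 0]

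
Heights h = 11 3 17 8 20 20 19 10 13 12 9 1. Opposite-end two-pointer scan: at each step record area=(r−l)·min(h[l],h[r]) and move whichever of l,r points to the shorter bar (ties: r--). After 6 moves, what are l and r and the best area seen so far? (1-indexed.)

l=3, r=8, best area=99

l=1 r=12: min(11,1)*11=11 best=11 *, r--
l=1 r=11: min(11,9)*10=90 best=90 *, r--
l=1 r=10: min(11,12)*9=99 best=99 *, l++
l=2 r=10: min(3,12)*8=24 best=99, l++
l=3 r=10: min(17,12)*7=84 best=99, r--
l=3 r=9: min(17,13)*6=78 best=99, r--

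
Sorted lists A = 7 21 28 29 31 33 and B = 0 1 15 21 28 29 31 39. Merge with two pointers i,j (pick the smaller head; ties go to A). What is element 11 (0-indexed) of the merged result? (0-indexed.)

i=0 j=0: A[i]=7>B[j]=0 take 0, j++
i=0 j=1: A[i]=7>B[j]=1 take 1, j++
i=0 j=2: A[i]=7<=B[j]=15 take 7, i++
i=1 j=2: A[i]=21>B[j]=15 take 15, j++
i=1 j=3: A[i]=21<=B[j]=21 take 21, i++
i=2 j=3: A[i]=28>B[j]=21 take 21, j++
i=2 j=4: A[i]=28<=B[j]=28 take 28, i++
i=3 j=4: A[i]=29>B[j]=28 take 28, j++
i=3 j=5: A[i]=29<=B[j]=29 take 29, i++
i=4 j=5: A[i]=31>B[j]=29 take 29, j++
i=4 j=6: A[i]=31<=B[j]=31 take 31, i++
i=5 j=6: A[i]=33>B[j]=31 take 31, j++
i=5 j=7: A[i]=33<=B[j]=39 take 33, i++
i=6 j=7: A done, take B[j]=39, j++

merged[11] = 31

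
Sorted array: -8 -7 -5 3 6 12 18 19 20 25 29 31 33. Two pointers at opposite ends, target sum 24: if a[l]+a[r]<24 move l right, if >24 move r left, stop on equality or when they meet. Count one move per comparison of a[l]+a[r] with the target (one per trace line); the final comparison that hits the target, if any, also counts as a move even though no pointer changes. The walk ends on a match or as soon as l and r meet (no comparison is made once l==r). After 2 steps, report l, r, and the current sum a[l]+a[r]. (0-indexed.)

l=1, r=11, sum=24

l=0 r=12: -8+33=25 >24, r--
l=0 r=11: -8+31=23 <24, l++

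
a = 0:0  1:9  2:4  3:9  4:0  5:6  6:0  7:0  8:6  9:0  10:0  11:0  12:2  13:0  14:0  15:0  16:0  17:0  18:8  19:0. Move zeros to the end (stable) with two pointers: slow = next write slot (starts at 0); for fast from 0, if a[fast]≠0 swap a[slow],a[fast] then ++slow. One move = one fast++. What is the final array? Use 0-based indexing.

(s=0,f=0) a[fast]=0 → fast++
(s=0,f=1) a[fast]=9≠0 swap→a[0]=9 → slow++,fast++
(s=1,f=2) a[fast]=4≠0 swap→a[1]=4 → slow++,fast++
(s=2,f=3) a[fast]=9≠0 swap→a[2]=9 → slow++,fast++
(s=3,f=4) a[fast]=0 → fast++
(s=3,f=5) a[fast]=6≠0 swap→a[3]=6 → slow++,fast++
(s=4,f=6) a[fast]=0 → fast++
(s=4,f=7) a[fast]=0 → fast++
(s=4,f=8) a[fast]=6≠0 swap→a[4]=6 → slow++,fast++
(s=5,f=9) a[fast]=0 → fast++
(s=5,f=10) a[fast]=0 → fast++
(s=5,f=11) a[fast]=0 → fast++
(s=5,f=12) a[fast]=2≠0 swap→a[5]=2 → slow++,fast++
(s=6,f=13) a[fast]=0 → fast++
(s=6,f=14) a[fast]=0 → fast++
(s=6,f=15) a[fast]=0 → fast++
(s=6,f=16) a[fast]=0 → fast++
(s=6,f=17) a[fast]=0 → fast++
(s=6,f=18) a[fast]=8≠0 swap→a[6]=8 → slow++,fast++
(s=7,f=19) a[fast]=0 → fast++

[9, 4, 9, 6, 6, 2, 8, 0, 0, 0, 0, 0, 0, 0, 0, 0, 0, 0, 0, 0]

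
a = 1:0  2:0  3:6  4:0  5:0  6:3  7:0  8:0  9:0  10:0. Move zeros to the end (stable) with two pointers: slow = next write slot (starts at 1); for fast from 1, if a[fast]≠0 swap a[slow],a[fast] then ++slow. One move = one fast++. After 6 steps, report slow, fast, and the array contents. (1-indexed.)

slow=1 fast=1: a[fast]=0, fast++
slow=1 fast=2: a[fast]=0, fast++
slow=1 fast=3: a[fast]=6≠0 swap→a[1]=6, slow++,fast++
slow=2 fast=4: a[fast]=0, fast++
slow=2 fast=5: a[fast]=0, fast++
slow=2 fast=6: a[fast]=3≠0 swap→a[2]=3, slow++,fast++

slow=3, fast=7, a=[6, 3, 0, 0, 0, 0, 0, 0, 0, 0]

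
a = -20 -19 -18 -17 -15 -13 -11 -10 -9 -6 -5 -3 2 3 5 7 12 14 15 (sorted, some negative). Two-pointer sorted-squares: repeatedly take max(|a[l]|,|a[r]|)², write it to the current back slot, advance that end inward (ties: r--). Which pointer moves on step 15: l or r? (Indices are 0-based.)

r

[0,18] |-20|>|15| out[18]=400 → l++
[1,18] |-19|>|15| out[17]=361 → l++
[2,18] |-18|>|15| out[16]=324 → l++
[3,18] |-17|>|15| out[15]=289 → l++
[4,18] |-15|<=|15| out[14]=225 → r--
[4,17] |-15|>|14| out[13]=225 → l++
[5,17] |-13|<=|14| out[12]=196 → r--
[5,16] |-13|>|12| out[11]=169 → l++
[6,16] |-11|<=|12| out[10]=144 → r--
[6,15] |-11|>|7| out[9]=121 → l++
[7,15] |-10|>|7| out[8]=100 → l++
[8,15] |-9|>|7| out[7]=81 → l++
[9,15] |-6|<=|7| out[6]=49 → r--
[9,14] |-6|>|5| out[5]=36 → l++
[10,14] |-5|<=|5| out[4]=25 → r--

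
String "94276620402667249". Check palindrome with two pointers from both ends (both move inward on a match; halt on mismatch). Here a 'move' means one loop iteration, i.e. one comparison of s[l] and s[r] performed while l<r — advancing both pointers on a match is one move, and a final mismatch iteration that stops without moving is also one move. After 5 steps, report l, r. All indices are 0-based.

l=5, r=11

[0,16] '9'=='9' → l++,r--
[1,15] '4'=='4' → l++,r--
[2,14] '2'=='2' → l++,r--
[3,13] '7'=='7' → l++,r--
[4,12] '6'=='6' → l++,r--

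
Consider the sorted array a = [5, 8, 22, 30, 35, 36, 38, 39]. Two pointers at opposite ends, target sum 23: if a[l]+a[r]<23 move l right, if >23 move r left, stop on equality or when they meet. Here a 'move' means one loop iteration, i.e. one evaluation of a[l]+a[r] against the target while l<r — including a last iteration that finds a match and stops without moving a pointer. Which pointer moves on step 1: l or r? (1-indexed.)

r

[1,8] 5+39=44 >23 → r--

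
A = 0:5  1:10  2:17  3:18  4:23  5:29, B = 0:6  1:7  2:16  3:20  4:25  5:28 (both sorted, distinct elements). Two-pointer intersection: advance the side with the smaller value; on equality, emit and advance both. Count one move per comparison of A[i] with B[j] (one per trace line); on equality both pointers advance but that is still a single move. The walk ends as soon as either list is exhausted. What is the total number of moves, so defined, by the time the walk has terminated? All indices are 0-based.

11 moves

[i=0,j=0] 5<6 → i++
[i=1,j=0] 10>6 → j++
[i=1,j=1] 10>7 → j++
[i=1,j=2] 10<16 → i++
[i=2,j=2] 17>16 → j++
[i=2,j=3] 17<20 → i++
[i=3,j=3] 18<20 → i++
[i=4,j=3] 23>20 → j++
[i=4,j=4] 23<25 → i++
[i=5,j=4] 29>25 → j++
[i=5,j=5] 29>28 → j++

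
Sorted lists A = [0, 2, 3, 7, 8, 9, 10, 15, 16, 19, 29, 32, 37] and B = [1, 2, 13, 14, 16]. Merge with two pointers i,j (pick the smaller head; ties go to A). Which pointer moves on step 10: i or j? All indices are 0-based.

j

[i=0,j=0] A[i]=0<=B[j]=1 take 0 → i++
[i=1,j=0] A[i]=2>B[j]=1 take 1 → j++
[i=1,j=1] A[i]=2<=B[j]=2 take 2 → i++
[i=2,j=1] A[i]=3>B[j]=2 take 2 → j++
[i=2,j=2] A[i]=3<=B[j]=13 take 3 → i++
[i=3,j=2] A[i]=7<=B[j]=13 take 7 → i++
[i=4,j=2] A[i]=8<=B[j]=13 take 8 → i++
[i=5,j=2] A[i]=9<=B[j]=13 take 9 → i++
[i=6,j=2] A[i]=10<=B[j]=13 take 10 → i++
[i=7,j=2] A[i]=15>B[j]=13 take 13 → j++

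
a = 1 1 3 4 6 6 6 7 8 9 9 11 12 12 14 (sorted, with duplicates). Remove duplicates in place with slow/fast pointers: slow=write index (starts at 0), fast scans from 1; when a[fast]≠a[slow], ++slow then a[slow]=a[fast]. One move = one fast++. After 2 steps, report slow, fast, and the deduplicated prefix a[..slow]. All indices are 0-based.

slow=1, fast=3, prefix=[1, 3]

(s=0,f=1) a[fast]=1=a[slow] dup → fast++
(s=0,f=2) a[fast]=3≠a[slow]=1 write a[1]=3 → slow++,fast++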